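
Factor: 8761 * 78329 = 29^1 * 37^1*73^1*8761^1 = 686240369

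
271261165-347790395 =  - 76529230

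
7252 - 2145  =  5107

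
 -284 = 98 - 382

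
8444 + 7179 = 15623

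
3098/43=3098/43 = 72.05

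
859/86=9 + 85/86= 9.99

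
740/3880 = 37/194 = 0.19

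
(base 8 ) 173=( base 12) a3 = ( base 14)8B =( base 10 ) 123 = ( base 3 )11120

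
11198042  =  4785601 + 6412441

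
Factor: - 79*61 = -61^1*79^1 = - 4819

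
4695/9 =521 + 2/3 = 521.67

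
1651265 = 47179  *35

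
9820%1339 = 447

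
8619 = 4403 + 4216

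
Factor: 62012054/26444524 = 31006027/13222262 = 2^( - 1 )*13^1*197^1*701^( - 1 )  *9431^( - 1 )*12107^1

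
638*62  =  39556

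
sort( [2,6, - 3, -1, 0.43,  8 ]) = [ - 3, - 1,  0.43, 2,6, 8 ] 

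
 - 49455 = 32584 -82039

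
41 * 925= 37925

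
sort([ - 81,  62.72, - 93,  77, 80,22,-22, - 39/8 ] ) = [ - 93, - 81,-22,-39/8,22 , 62.72 , 77,80]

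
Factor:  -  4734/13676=-2^(  -  1)*3^2*13^( - 1) = - 9/26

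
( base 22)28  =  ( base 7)103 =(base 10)52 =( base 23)26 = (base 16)34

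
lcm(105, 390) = 2730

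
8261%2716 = 113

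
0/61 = 0 = 0.00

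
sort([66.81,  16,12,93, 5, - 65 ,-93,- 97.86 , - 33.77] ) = [ - 97.86,- 93, - 65, - 33.77, 5,12,16, 66.81, 93]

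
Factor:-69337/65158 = -2^( - 1 )*32579^( - 1 )*69337^1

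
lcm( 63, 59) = 3717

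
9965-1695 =8270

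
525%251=23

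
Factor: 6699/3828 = 7/4 = 2^(  -  2 ) * 7^1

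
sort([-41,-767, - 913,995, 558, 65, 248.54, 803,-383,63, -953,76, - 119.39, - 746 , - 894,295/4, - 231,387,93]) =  [-953, - 913, - 894 , - 767, - 746,- 383, - 231,-119.39,-41,  63, 65,295/4, 76 , 93, 248.54,387,558,803,995]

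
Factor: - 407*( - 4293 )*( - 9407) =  - 3^4*11^1*23^1*37^1*53^1 * 409^1 = - 16436390157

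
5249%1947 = 1355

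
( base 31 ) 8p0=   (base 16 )210F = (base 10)8463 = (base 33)7pf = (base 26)CDD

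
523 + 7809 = 8332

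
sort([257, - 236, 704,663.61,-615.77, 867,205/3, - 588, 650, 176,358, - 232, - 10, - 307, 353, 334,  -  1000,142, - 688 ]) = [ - 1000,-688, - 615.77, - 588,- 307,-236,-232,- 10, 205/3  ,  142, 176, 257, 334, 353, 358,650,663.61,704, 867 ]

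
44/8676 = 11/2169  =  0.01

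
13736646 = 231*59466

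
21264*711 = 15118704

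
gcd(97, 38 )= 1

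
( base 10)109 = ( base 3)11001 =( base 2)1101101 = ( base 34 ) 37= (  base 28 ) 3p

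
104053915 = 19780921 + 84272994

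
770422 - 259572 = 510850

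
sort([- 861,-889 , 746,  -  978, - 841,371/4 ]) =[ - 978,  -  889, - 861 , - 841,371/4,746 ] 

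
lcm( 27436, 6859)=27436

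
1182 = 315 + 867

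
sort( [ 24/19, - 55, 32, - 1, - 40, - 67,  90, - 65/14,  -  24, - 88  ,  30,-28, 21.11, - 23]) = [ - 88, - 67, - 55, - 40, - 28,-24, - 23, - 65/14, - 1, 24/19,21.11,30, 32,90]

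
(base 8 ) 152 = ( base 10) 106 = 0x6a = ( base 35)31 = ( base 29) 3J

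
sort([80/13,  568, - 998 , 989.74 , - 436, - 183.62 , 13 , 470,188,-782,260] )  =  [-998 ,  -  782,-436, - 183.62,80/13, 13,188,260, 470,568,989.74]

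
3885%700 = 385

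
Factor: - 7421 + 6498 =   -  13^1*71^1=- 923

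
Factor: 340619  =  340619^1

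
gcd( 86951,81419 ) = 1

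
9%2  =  1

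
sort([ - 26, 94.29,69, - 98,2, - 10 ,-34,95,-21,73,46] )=[ - 98, - 34, - 26 ,-21, - 10,2, 46,69,73,94.29, 95]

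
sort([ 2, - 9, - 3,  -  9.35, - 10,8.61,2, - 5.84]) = [- 10,-9.35, - 9, - 5.84,-3, 2,2, 8.61 ] 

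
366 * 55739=20400474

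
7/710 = 7/710 = 0.01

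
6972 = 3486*2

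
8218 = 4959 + 3259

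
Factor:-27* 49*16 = - 21168 = - 2^4*3^3*7^2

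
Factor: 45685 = 5^1*9137^1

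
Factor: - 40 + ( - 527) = -567 = - 3^4 *7^1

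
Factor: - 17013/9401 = -3^1*7^( - 1)*17^(-1 )*53^1*79^ ( - 1)*107^1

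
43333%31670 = 11663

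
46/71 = 46/71 = 0.65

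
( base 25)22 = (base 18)2G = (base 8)64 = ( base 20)2C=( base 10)52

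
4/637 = 4/637 = 0.01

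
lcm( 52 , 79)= 4108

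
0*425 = 0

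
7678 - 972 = 6706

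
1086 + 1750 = 2836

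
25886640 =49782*520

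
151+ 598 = 749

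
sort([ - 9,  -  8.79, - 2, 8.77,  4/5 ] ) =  [ - 9,  -  8.79  , - 2, 4/5,8.77]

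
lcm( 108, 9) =108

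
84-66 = 18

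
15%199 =15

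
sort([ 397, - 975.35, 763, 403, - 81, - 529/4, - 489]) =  [ - 975.35,  -  489, - 529/4,-81, 397,403,763]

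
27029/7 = 27029/7= 3861.29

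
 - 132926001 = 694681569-827607570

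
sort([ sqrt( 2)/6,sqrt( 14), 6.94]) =[ sqrt( 2 ) /6, sqrt( 14),6.94 ]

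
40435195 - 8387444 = 32047751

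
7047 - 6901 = 146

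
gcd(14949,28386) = 9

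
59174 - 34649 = 24525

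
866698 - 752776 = 113922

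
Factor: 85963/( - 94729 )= - 31^1*43^( - 1 )*47^1*59^1* 2203^( - 1)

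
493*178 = 87754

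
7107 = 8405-1298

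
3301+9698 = 12999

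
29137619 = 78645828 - 49508209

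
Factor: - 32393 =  - 29^1*1117^1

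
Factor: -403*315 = - 126945 =- 3^2*5^1*7^1*13^1*31^1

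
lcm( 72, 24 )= 72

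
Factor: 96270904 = 2^3*12033863^1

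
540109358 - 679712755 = -139603397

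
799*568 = 453832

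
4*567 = 2268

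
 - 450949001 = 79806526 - 530755527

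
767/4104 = 767/4104 = 0.19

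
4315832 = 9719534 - 5403702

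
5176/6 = 2588/3 = 862.67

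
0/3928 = 0 =0.00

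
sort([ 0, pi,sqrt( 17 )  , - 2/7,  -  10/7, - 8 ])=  [ - 8, - 10/7, - 2/7,0,pi,sqrt( 17) ] 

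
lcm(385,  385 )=385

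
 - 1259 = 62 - 1321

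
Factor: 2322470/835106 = 1161235/417553 = 5^1*271^1*857^1*417553^ ( - 1 ) 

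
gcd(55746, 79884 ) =18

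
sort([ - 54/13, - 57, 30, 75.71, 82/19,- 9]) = [ - 57, - 9, - 54/13, 82/19 , 30, 75.71 ] 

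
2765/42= 395/6=65.83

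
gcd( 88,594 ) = 22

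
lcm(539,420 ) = 32340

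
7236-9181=-1945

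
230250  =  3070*75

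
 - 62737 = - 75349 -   -  12612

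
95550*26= 2484300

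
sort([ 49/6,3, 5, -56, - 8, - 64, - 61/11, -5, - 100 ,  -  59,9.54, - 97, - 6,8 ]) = [-100, - 97, - 64, - 59, - 56, - 8,-6, - 61/11, - 5,3, 5,8, 49/6,9.54]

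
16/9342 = 8/4671 = 0.00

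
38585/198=194 + 173/198 = 194.87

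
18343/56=327 + 31/56 = 327.55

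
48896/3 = 16298 + 2/3 = 16298.67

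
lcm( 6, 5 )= 30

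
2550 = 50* 51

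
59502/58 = 1025 + 26/29  =  1025.90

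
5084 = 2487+2597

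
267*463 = 123621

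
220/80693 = 220/80693  =  0.00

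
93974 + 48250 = 142224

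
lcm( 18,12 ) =36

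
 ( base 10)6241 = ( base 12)3741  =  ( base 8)14141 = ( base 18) 114d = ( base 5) 144431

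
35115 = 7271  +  27844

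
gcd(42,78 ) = 6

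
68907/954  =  72 + 73/318 = 72.23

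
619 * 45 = 27855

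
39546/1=39546 = 39546.00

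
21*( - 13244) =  - 278124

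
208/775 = 208/775 = 0.27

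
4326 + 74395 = 78721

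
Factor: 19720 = 2^3*5^1*17^1 * 29^1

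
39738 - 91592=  - 51854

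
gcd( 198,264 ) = 66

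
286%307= 286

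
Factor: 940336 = 2^4*58771^1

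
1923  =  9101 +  - 7178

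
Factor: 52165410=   2^1*3^1*5^1*11^1*158077^1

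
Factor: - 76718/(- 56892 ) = 2^(  -  1)*3^( - 1)*11^( - 1)*89^1=89/66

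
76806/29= 76806/29 = 2648.48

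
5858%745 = 643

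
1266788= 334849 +931939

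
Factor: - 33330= - 2^1 * 3^1*5^1*  11^1*101^1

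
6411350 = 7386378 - 975028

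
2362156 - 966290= 1395866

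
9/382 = 9/382=0.02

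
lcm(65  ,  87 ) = 5655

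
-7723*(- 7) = 54061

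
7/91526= 7/91526=0.00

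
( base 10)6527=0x197F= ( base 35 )5BH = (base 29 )7m2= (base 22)daf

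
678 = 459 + 219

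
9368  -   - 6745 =16113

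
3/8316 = 1/2772 = 0.00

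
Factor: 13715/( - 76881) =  - 3^( - 1)*5^1 * 7^ ( - 2)*13^1*211^1 * 523^ ( - 1)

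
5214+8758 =13972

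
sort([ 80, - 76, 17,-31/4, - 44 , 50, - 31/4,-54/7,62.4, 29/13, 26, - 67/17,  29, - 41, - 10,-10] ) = [ -76, -44,-41, - 10,  -  10, -31/4, - 31/4, - 54/7,-67/17,29/13 , 17,26,29,50,62.4 , 80] 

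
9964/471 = 21 + 73/471 = 21.15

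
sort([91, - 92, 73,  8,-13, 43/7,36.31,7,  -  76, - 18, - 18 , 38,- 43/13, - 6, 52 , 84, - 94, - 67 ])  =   [ - 94, - 92, - 76,-67, - 18, - 18,  -  13, - 6,-43/13,43/7,7,8,36.31, 38,52,73 , 84,91]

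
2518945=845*2981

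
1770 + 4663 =6433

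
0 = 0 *95953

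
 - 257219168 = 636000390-893219558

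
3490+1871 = 5361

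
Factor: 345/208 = 2^( - 4)*3^1*5^1*13^ ( - 1) * 23^1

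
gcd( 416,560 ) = 16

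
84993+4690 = 89683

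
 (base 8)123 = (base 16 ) 53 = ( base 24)3B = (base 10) 83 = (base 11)76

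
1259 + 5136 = 6395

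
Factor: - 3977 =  - 41^1*97^1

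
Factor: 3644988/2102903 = 2^2*3^1*11^( - 1)*191173^(-1 )*303749^1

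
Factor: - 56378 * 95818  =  -5402027204 =- 2^2*7^1*23^1*2083^1*4027^1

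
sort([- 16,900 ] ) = [ - 16, 900 ] 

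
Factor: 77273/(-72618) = - 83/78 =-2^( - 1 )*3^( - 1 )*13^( - 1)*83^1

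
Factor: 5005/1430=7/2 = 2^( - 1)  *7^1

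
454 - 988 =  - 534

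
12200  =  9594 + 2606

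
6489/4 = 1622 + 1/4 = 1622.25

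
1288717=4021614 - 2732897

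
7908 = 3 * 2636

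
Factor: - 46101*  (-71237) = 3^1*11^2*127^1*71237^1 = 3284096937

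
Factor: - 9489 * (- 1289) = 3^1 * 1289^1*3163^1 = 12231321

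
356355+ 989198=1345553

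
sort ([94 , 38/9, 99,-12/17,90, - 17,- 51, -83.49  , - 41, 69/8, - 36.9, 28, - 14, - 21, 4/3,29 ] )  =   [ - 83.49, - 51, - 41, - 36.9, -21, - 17, -14,  -  12/17,4/3, 38/9, 69/8, 28 , 29,90, 94,99] 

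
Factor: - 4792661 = -4792661^1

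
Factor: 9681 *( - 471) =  - 3^2*7^1*157^1* 461^1 = - 4559751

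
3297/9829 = 3297/9829 = 0.34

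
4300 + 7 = 4307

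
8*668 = 5344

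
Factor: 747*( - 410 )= - 306270 = - 2^1 * 3^2*5^1  *  41^1*83^1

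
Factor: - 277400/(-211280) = 2^( - 1 )*5^1*73^1*139^(  -  1) = 365/278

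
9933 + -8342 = 1591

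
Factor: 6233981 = 13^1*73^1*6569^1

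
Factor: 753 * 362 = 2^1*3^1 * 181^1 * 251^1 = 272586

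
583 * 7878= 4592874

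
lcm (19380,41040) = 697680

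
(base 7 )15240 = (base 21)9d0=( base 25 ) 6JH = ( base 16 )1092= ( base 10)4242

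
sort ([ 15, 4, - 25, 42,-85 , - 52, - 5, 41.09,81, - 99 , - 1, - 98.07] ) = [ - 99, - 98.07,-85, - 52, - 25, - 5,- 1,4,15, 41.09,42,81 ]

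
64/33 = 1+ 31/33 = 1.94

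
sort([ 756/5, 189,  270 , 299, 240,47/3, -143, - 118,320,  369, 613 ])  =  [ - 143,- 118,47/3,756/5, 189, 240, 270, 299,320 , 369,613]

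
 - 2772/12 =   -  231 = -231.00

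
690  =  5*138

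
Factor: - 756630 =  - 2^1 * 3^2*5^1*7^1*1201^1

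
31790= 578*55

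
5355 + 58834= 64189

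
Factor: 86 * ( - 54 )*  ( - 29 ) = 134676 = 2^2*3^3*29^1*43^1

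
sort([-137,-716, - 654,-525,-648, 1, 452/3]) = [ - 716,-654,-648,-525, - 137,1,452/3 ] 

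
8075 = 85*95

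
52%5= 2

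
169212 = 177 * 956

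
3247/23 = 3247/23  =  141.17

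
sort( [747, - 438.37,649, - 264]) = [ - 438.37, - 264,649,747] 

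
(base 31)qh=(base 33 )ov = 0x337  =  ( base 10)823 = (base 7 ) 2254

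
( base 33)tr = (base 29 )14r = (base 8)1730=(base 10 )984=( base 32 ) UO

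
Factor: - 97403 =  - 257^1*379^1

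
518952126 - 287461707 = 231490419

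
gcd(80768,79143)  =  1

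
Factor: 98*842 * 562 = 2^3*7^2 * 281^1*421^1 = 46373992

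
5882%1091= 427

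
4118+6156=10274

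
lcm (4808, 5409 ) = 43272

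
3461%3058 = 403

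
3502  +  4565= 8067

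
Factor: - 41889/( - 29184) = 13963/9728 = 2^( -9) * 19^(- 1)*13963^1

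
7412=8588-1176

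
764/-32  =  -24 + 1/8 = - 23.88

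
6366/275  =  6366/275 = 23.15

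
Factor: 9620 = 2^2*5^1*13^1 * 37^1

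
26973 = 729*37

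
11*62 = 682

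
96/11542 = 48/5771 = 0.01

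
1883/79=23 + 66/79 = 23.84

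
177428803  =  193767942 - 16339139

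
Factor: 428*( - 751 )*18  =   - 5785704 = - 2^3*3^2*107^1*751^1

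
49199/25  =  1967  +  24/25 = 1967.96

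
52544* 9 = 472896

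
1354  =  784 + 570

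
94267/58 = 1625 + 17/58 = 1625.29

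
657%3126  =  657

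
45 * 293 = 13185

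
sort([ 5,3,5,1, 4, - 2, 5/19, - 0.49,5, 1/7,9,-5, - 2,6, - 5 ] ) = [ - 5,-5, - 2,-2, - 0.49,1/7 , 5/19,1,3,4,5, 5, 5 , 6,9] 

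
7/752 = 7/752 = 0.01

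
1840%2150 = 1840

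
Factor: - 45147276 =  - 2^2*  3^2*1254091^1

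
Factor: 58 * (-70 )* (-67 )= 2^2*5^1*7^1*29^1*67^1 = 272020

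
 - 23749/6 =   -  3959 + 5/6 = - 3958.17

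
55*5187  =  285285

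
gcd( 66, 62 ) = 2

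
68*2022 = 137496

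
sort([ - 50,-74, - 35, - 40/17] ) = [ - 74, - 50, - 35, - 40/17]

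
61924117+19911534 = 81835651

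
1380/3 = 460 = 460.00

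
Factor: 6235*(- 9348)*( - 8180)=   476769500400 = 2^4*3^1*5^2*19^1*29^1*41^1 * 43^1*409^1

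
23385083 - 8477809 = 14907274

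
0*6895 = 0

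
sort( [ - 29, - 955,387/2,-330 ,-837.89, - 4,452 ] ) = [-955, - 837.89,- 330,-29, - 4 , 387/2, 452]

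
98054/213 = 460+74/213 = 460.35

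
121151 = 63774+57377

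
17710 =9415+8295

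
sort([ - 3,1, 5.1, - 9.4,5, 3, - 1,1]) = [ - 9.4, - 3 ,  -  1,1, 1,3, 5,5.1]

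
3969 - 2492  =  1477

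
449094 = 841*534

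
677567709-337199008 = 340368701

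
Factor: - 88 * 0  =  0 = 0^1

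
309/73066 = 309/73066 = 0.00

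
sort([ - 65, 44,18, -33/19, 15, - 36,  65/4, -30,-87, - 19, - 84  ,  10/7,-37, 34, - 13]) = [ - 87,-84, - 65 , - 37,-36, - 30, - 19,-13,-33/19,  10/7, 15,65/4, 18, 34,44] 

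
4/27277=4/27277 = 0.00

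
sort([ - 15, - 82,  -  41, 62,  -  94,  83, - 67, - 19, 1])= [ - 94, - 82,-67, - 41, - 19, - 15,  1,62, 83 ]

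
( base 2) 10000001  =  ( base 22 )5J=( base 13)9C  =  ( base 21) 63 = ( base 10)129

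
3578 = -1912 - - 5490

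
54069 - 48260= 5809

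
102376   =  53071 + 49305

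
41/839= 41/839=   0.05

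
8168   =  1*8168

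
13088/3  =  13088/3 = 4362.67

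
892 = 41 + 851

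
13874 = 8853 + 5021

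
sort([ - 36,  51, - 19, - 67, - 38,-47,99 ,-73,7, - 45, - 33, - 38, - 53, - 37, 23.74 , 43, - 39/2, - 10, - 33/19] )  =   [ - 73,-67, - 53,-47, - 45, - 38, - 38, - 37 , - 36,  -  33, - 39/2 , - 19, - 10, - 33/19 , 7, 23.74, 43,51,99 ]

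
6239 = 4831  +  1408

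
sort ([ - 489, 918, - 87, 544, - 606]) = [-606 , - 489, -87, 544, 918 ]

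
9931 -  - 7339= 17270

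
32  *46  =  1472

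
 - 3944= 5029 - 8973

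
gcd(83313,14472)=9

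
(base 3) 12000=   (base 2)10000111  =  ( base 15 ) 90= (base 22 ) 63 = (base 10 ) 135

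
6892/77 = 89 + 39/77= 89.51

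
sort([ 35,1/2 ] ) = [1/2, 35] 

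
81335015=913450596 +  - 832115581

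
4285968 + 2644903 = 6930871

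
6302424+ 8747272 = 15049696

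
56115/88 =637+59/88 = 637.67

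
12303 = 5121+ 7182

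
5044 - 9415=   -  4371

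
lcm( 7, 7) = 7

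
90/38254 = 45/19127 = 0.00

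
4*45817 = 183268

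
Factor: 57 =3^1*19^1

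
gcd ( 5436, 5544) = 36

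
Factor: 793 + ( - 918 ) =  - 125 = - 5^3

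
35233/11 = 3203 = 3203.00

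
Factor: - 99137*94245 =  - 9343166565  =  -3^1*5^1*61^1 * 103^1*99137^1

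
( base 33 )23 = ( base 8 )105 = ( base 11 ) 63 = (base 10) 69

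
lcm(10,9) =90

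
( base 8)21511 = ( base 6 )105453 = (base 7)35223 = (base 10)9033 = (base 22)IED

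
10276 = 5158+5118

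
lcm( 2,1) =2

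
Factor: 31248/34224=3^1 * 7^1  *23^( - 1) = 21/23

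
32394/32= 16197/16= 1012.31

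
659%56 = 43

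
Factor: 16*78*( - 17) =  - 2^5*3^1 *13^1*17^1  =  - 21216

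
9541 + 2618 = 12159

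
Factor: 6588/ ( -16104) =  - 2^(-1)  *3^2*11^( - 1) = -  9/22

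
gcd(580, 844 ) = 4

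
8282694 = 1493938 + 6788756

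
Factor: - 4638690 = -2^1*3^2*5^1*7^1*37^1*199^1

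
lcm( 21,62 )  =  1302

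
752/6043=752/6043 = 0.12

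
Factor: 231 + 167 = 398 = 2^1*199^1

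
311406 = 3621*86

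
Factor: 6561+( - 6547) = 2^1*7^1 = 14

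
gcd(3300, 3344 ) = 44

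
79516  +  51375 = 130891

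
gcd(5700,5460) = 60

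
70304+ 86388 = 156692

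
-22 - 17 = - 39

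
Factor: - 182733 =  - 3^1*17^1*3583^1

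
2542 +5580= 8122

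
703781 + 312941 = 1016722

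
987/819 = 1 + 8/39 = 1.21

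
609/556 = 1+53/556 = 1.10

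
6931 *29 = 200999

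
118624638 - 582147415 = -463522777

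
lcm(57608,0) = 0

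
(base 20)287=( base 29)14a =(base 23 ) 1J1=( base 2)1111000111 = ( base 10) 967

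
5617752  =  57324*98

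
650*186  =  120900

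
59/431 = 59/431 =0.14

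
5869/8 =733+5/8 = 733.62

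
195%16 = 3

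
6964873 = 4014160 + 2950713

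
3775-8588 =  - 4813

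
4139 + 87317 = 91456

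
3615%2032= 1583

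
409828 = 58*7066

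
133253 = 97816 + 35437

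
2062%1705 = 357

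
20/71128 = 5/17782=0.00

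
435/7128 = 145/2376 = 0.06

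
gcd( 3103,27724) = 29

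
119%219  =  119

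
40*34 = 1360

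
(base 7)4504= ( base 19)496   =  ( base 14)83B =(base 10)1621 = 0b11001010101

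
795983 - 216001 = 579982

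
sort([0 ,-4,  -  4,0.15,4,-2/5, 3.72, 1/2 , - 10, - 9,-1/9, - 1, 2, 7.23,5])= [ - 10,-9, - 4,-4, - 1,- 2/5,-1/9,0,0.15,1/2,2,3.72, 4  ,  5,7.23]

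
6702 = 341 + 6361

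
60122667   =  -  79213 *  ( - 759 )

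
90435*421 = 38073135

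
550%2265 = 550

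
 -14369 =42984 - 57353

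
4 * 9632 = 38528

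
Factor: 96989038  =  2^1*59^1*821941^1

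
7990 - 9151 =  - 1161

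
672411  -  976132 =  - 303721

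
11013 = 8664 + 2349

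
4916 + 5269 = 10185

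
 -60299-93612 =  - 153911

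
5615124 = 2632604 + 2982520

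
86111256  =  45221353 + 40889903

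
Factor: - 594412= - 2^2*7^1 * 13^1*23^1*71^1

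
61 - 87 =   -  26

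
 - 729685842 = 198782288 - 928468130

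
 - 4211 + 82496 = 78285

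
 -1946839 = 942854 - 2889693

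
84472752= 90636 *932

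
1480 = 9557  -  8077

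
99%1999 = 99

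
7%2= 1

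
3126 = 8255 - 5129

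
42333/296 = 143 + 5/296 =143.02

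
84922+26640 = 111562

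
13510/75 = 180 + 2/15 = 180.13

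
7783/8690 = 7783/8690 = 0.90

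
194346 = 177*1098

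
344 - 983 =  - 639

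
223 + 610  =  833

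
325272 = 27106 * 12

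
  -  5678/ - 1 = 5678/1=5678.00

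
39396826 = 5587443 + 33809383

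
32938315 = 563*58505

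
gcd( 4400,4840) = 440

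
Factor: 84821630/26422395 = 2^1 * 3^( - 1)*  1877^1*4519^1 * 1761493^( - 1 ) = 16964326/5284479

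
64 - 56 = 8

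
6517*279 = 1818243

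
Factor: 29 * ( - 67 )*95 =  -  5^1  *19^1*29^1*67^1 = -184585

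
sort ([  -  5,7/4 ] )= [ - 5, 7/4] 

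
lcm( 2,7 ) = 14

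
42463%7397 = 5478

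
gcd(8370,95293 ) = 1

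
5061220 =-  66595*( - 76 ) 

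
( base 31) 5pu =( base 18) H5C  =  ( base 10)5610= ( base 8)12752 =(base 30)670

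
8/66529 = 8/66529 = 0.00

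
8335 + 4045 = 12380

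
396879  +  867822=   1264701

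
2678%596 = 294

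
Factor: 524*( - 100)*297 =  - 2^4*3^3 * 5^2*11^1*131^1 =- 15562800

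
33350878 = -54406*( - 613)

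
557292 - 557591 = - 299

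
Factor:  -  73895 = -5^1 * 14779^1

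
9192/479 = 19 + 91/479 = 19.19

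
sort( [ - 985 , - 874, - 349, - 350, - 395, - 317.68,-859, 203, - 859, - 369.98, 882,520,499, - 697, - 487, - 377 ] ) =[ - 985, - 874, - 859, - 859, - 697, - 487, - 395, - 377, - 369.98, - 350, - 349, - 317.68, 203, 499, 520, 882] 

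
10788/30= 359 + 3/5 = 359.60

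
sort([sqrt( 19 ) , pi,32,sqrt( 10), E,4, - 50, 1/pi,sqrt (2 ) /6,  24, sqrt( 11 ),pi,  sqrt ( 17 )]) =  [  -  50 , sqrt( 2 )/6, 1/pi,E,pi, pi, sqrt( 10),sqrt( 11),  4, sqrt (17), sqrt( 19), 24,32 ] 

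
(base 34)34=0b1101010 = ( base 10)106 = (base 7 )211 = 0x6a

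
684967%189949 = 115120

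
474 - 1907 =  - 1433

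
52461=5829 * 9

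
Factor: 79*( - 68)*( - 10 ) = 2^3*5^1*17^1*79^1= 53720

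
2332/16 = 583/4 = 145.75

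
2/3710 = 1/1855= 0.00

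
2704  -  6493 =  - 3789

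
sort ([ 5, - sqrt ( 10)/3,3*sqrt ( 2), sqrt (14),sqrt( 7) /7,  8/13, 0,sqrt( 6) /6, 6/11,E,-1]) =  [-sqrt(10 ) /3, - 1,0, sqrt(7) /7,  sqrt ( 6 )/6 , 6/11 , 8/13,E, sqrt(14), 3*sqrt( 2 ),5 ] 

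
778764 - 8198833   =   - 7420069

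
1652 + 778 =2430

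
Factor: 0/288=0 =0^1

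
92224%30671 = 211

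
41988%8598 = 7596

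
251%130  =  121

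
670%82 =14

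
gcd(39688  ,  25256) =3608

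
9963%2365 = 503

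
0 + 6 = 6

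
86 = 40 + 46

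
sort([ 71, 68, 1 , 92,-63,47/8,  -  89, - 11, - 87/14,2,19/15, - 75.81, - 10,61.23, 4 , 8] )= [ - 89 ,-75.81,-63, - 11 , - 10,  -  87/14,1,19/15 , 2,4, 47/8,8,61.23,68,71,92 ]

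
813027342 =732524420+80502922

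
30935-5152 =25783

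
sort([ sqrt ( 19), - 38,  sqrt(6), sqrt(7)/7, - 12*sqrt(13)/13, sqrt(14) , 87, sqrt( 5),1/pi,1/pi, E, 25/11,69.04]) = [ -38, - 12*sqrt( 13 ) /13  ,  1/pi, 1/pi, sqrt(7) /7, sqrt(5 ), 25/11, sqrt (6),E, sqrt(14),sqrt ( 19), 69.04, 87 ]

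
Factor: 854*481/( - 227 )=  - 410774/227 = - 2^1*7^1*13^1* 37^1*61^1  *  227^( - 1 ) 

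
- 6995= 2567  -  9562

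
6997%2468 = 2061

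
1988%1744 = 244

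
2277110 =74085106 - 71807996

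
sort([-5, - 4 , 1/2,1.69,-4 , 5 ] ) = [  -  5,  -  4, - 4,1/2 , 1.69, 5 ] 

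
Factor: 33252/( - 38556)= - 3^( - 3) *7^( - 1 ) * 163^1=- 163/189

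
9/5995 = 9/5995 = 0.00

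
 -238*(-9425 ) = 2243150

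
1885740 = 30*62858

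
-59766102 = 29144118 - 88910220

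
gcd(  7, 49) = 7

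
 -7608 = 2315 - 9923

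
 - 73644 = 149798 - 223442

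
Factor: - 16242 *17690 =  - 287320980 = - 2^2*3^1*5^1*29^1*61^1* 2707^1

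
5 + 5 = 10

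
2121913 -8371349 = -6249436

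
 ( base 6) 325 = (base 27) 4h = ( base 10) 125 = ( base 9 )148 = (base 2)1111101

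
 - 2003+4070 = 2067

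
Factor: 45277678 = 2^1*137^1*165247^1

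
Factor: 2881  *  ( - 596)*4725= - 2^2*3^3*5^2*7^1*43^1*67^1*149^1 = - 8113184100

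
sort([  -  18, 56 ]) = [ - 18, 56] 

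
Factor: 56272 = 2^4*3517^1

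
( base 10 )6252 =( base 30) 6sc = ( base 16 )186C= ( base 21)E3F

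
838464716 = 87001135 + 751463581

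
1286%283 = 154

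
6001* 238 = 1428238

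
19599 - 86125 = -66526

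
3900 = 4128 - 228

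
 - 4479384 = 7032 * (-637 ) 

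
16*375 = 6000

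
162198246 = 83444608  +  78753638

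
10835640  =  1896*5715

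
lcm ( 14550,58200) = 58200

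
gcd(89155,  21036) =1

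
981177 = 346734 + 634443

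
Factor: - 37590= - 2^1*3^1*5^1*7^1*179^1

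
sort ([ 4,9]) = [4, 9]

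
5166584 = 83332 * 62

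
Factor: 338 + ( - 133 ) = 5^1*41^1  =  205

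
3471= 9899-6428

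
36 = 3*12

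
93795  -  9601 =84194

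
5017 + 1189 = 6206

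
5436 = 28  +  5408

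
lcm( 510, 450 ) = 7650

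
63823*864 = 55143072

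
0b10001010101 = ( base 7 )3143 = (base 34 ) WL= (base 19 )317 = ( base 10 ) 1109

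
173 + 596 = 769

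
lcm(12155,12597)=692835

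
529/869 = 529/869 = 0.61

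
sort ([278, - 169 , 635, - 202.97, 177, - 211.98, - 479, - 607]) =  [ - 607, - 479, - 211.98, - 202.97, - 169, 177,278, 635 ]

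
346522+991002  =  1337524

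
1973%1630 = 343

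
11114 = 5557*2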